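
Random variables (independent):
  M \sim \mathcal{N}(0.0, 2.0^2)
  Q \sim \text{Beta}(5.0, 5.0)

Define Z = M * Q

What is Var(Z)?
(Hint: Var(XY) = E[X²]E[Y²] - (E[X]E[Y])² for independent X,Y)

Var(XY) = E[X²]E[Y²] - (E[X]E[Y])²
E[M] = 0, Var(M) = 4
E[Q] = 0.5, Var(Q) = 0.022727273
E[M²] = 4 + 0² = 4
E[Q²] = 0.022727273 + 0.5² = 0.27272727
Var(Z) = 4*0.27272727 - (0*0.5)²
= 1.0909091 - 0 = 1.0909091

1.0909091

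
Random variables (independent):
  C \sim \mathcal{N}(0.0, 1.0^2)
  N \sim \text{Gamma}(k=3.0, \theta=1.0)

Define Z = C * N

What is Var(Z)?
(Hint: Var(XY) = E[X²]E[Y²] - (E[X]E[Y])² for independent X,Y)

Var(XY) = E[X²]E[Y²] - (E[X]E[Y])²
E[C] = 0, Var(C) = 1
E[N] = 3, Var(N) = 3
E[C²] = 1 + 0² = 1
E[N²] = 3 + 3² = 12
Var(Z) = 1*12 - (0*3)²
= 12 - 0 = 12

12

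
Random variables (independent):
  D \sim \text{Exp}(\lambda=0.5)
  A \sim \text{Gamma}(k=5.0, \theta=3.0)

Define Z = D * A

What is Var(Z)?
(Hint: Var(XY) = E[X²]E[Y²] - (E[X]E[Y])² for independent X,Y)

Var(XY) = E[X²]E[Y²] - (E[X]E[Y])²
E[D] = 2, Var(D) = 4
E[A] = 15, Var(A) = 45
E[D²] = 4 + 2² = 8
E[A²] = 45 + 15² = 270
Var(Z) = 8*270 - (2*15)²
= 2160 - 900 = 1260

1260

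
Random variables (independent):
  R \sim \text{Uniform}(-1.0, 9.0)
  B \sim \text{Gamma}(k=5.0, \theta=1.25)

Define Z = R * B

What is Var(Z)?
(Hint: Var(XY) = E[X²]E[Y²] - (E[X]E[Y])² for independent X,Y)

Var(XY) = E[X²]E[Y²] - (E[X]E[Y])²
E[R] = 4, Var(R) = 8.3333333
E[B] = 6.25, Var(B) = 7.8125
E[R²] = 8.3333333 + 4² = 24.333333
E[B²] = 7.8125 + 6.25² = 46.875
Var(Z) = 24.333333*46.875 - (4*6.25)²
= 1140.625 - 625 = 515.625

515.625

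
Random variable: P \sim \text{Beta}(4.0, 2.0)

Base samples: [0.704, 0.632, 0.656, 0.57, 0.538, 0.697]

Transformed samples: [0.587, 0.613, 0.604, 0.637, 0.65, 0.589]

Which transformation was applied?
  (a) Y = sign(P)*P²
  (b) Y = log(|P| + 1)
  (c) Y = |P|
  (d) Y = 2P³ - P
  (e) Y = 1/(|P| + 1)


Checking option (e) Y = 1/(|P| + 1):
  P = 0.704 -> Y = 0.587 ✓
  P = 0.632 -> Y = 0.613 ✓
  P = 0.656 -> Y = 0.604 ✓
All samples match this transformation.

(e) 1/(|P| + 1)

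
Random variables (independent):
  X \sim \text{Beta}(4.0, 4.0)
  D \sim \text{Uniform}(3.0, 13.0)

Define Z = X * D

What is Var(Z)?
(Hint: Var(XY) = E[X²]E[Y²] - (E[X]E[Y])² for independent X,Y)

Var(XY) = E[X²]E[Y²] - (E[X]E[Y])²
E[X] = 0.5, Var(X) = 0.027777778
E[D] = 8, Var(D) = 8.3333333
E[X²] = 0.027777778 + 0.5² = 0.27777778
E[D²] = 8.3333333 + 8² = 72.333333
Var(Z) = 0.27777778*72.333333 - (0.5*8)²
= 20.092593 - 16 = 4.0925926

4.0925926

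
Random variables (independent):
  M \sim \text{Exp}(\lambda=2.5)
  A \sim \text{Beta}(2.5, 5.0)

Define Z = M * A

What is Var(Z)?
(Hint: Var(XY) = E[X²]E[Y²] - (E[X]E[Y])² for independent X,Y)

Var(XY) = E[X²]E[Y²] - (E[X]E[Y])²
E[M] = 0.4, Var(M) = 0.16
E[A] = 0.33333333, Var(A) = 0.026143791
E[M²] = 0.16 + 0.4² = 0.32
E[A²] = 0.026143791 + 0.33333333² = 0.1372549
Var(Z) = 0.32*0.1372549 - (0.4*0.33333333)²
= 0.043921569 - 0.017777778 = 0.026143791

0.026143791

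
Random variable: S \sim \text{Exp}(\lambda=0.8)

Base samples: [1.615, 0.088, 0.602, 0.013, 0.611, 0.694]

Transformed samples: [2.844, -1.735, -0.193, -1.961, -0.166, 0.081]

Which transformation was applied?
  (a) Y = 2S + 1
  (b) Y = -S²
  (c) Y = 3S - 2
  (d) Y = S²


Checking option (c) Y = 3S - 2:
  S = 1.615 -> Y = 2.844 ✓
  S = 0.088 -> Y = -1.735 ✓
  S = 0.602 -> Y = -0.193 ✓
All samples match this transformation.

(c) 3S - 2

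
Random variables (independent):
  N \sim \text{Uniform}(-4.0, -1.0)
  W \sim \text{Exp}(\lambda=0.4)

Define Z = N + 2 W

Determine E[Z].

E[Z] = 1*E[N] + 2*E[W]
E[N] = -2.5
E[W] = 2.5
E[Z] = 1*(-2.5) + 2*2.5 = 2.5

2.5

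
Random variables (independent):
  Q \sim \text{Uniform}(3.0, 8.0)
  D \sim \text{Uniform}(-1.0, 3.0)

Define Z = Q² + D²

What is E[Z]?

E[Z] = E[Q²] + E[D²]
E[Q²] = Var(Q) + E[Q]² = 2.0833333 + 30.25 = 32.333333
E[D²] = Var(D) + E[D]² = 1.3333333 + 1 = 2.3333333
E[Z] = 32.333333 + 2.3333333 = 34.666667

34.666667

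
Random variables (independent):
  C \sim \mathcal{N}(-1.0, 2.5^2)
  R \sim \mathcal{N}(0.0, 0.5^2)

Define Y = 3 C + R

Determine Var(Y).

For independent RVs: Var(aX + bY) = a²Var(X) + b²Var(Y)
Var(C) = 6.25
Var(R) = 0.25
Var(Y) = 3²*6.25 + 1²*0.25
= 9*6.25 + 1*0.25 = 56.5

56.5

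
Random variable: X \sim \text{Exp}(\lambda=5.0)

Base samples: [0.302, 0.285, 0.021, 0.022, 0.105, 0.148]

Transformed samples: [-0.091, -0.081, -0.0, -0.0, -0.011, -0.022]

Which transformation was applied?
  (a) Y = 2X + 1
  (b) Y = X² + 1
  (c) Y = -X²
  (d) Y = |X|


Checking option (c) Y = -X²:
  X = 0.302 -> Y = -0.091 ✓
  X = 0.285 -> Y = -0.081 ✓
  X = 0.021 -> Y = -0.0 ✓
All samples match this transformation.

(c) -X²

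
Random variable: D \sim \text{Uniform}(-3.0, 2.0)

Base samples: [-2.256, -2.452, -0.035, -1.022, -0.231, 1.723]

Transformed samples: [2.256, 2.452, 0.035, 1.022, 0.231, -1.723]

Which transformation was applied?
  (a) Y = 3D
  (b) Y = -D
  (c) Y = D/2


Checking option (b) Y = -D:
  D = -2.256 -> Y = 2.256 ✓
  D = -2.452 -> Y = 2.452 ✓
  D = -0.035 -> Y = 0.035 ✓
All samples match this transformation.

(b) -D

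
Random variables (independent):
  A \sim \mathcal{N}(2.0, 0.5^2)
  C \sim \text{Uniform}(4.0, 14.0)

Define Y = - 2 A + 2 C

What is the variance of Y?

For independent RVs: Var(aX + bY) = a²Var(X) + b²Var(Y)
Var(A) = 0.25
Var(C) = 8.3333333
Var(Y) = (-2)²*0.25 + 2²*8.3333333
= 4*0.25 + 4*8.3333333 = 34.333333

34.333333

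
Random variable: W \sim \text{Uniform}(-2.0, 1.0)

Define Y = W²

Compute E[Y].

Using E[X²] = Var(X) + (E[X])²:
E[W] = -0.5
Var(W) = (1 + 2)^2/12 = 0.75
E[W²] = 0.75 + (-0.5)² = 0.75 + 0.25 = 1

1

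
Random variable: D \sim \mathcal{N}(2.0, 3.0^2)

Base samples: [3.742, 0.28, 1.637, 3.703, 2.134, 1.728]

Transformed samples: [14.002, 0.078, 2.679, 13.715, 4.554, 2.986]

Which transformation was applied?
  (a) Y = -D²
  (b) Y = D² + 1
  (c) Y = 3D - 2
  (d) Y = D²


Checking option (d) Y = D²:
  D = 3.742 -> Y = 14.002 ✓
  D = 0.28 -> Y = 0.078 ✓
  D = 1.637 -> Y = 2.679 ✓
All samples match this transformation.

(d) D²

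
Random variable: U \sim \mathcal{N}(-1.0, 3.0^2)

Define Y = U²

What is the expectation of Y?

Using E[X²] = Var(X) + (E[X])²:
E[U] = -1
Var(U) = 3.0^2 = 9
E[U²] = 9 + (-1)² = 9 + 1 = 10

10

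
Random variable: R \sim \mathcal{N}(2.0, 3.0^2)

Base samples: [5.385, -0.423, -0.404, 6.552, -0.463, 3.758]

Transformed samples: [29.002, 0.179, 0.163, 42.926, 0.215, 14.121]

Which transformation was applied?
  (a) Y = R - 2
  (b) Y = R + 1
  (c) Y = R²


Checking option (c) Y = R²:
  R = 5.385 -> Y = 29.002 ✓
  R = -0.423 -> Y = 0.179 ✓
  R = -0.404 -> Y = 0.163 ✓
All samples match this transformation.

(c) R²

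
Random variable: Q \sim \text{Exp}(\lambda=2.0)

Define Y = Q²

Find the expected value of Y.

E[Q²] = Var(Q) + (E[Q])² = 0.25 + 0.25 = 0.5

0.5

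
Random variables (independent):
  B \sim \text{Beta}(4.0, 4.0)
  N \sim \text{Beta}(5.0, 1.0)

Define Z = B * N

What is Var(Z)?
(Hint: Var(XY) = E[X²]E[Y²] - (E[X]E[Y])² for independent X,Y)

Var(XY) = E[X²]E[Y²] - (E[X]E[Y])²
E[B] = 0.5, Var(B) = 0.027777778
E[N] = 0.83333333, Var(N) = 0.01984127
E[B²] = 0.027777778 + 0.5² = 0.27777778
E[N²] = 0.01984127 + 0.83333333² = 0.71428571
Var(Z) = 0.27777778*0.71428571 - (0.5*0.83333333)²
= 0.1984127 - 0.17361111 = 0.024801587

0.024801587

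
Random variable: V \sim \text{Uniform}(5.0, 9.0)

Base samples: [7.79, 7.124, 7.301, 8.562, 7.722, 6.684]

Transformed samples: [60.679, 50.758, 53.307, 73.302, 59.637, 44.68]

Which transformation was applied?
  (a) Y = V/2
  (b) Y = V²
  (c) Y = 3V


Checking option (b) Y = V²:
  V = 7.79 -> Y = 60.679 ✓
  V = 7.124 -> Y = 50.758 ✓
  V = 7.301 -> Y = 53.307 ✓
All samples match this transformation.

(b) V²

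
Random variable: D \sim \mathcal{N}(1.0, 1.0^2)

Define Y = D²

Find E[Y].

Using E[X²] = Var(X) + (E[X])²:
E[D] = 1
Var(D) = 1.0^2 = 1
E[D²] = 1 + 1² = 1 + 1 = 2

2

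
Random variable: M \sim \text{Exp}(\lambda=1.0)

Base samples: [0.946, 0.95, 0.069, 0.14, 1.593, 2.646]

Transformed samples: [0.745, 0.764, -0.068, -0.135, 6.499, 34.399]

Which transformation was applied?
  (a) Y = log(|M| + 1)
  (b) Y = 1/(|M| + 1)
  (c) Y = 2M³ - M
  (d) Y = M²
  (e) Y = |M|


Checking option (c) Y = 2M³ - M:
  M = 0.946 -> Y = 0.745 ✓
  M = 0.95 -> Y = 0.764 ✓
  M = 0.069 -> Y = -0.068 ✓
All samples match this transformation.

(c) 2M³ - M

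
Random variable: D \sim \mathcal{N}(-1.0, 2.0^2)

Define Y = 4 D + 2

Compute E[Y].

For Y = 4D + 2:
E[Y] = 4 * E[D] + 2
E[D] = -1.0 = -1
E[Y] = 4 * (-1) + 2 = -2

-2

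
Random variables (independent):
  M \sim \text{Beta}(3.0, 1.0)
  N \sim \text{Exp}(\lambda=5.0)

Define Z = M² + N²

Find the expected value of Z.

E[Z] = E[M²] + E[N²]
E[M²] = Var(M) + E[M]² = 0.0375 + 0.5625 = 0.6
E[N²] = Var(N) + E[N]² = 0.04 + 0.04 = 0.08
E[Z] = 0.6 + 0.08 = 0.68

0.68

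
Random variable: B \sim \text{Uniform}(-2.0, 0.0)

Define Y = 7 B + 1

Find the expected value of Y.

For Y = 7B + 1:
E[Y] = 7 * E[B] + 1
E[B] = (-2 + 0)/2 = -1
E[Y] = 7 * (-1) + 1 = -6

-6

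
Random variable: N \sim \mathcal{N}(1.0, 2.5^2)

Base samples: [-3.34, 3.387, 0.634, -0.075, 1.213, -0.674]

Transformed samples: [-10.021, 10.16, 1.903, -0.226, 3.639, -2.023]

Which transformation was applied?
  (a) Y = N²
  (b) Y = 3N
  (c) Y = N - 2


Checking option (b) Y = 3N:
  N = -3.34 -> Y = -10.021 ✓
  N = 3.387 -> Y = 10.16 ✓
  N = 0.634 -> Y = 1.903 ✓
All samples match this transformation.

(b) 3N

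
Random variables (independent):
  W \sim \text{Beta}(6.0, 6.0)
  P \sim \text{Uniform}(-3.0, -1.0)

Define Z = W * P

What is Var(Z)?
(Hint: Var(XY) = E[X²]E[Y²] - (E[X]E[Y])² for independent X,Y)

Var(XY) = E[X²]E[Y²] - (E[X]E[Y])²
E[W] = 0.5, Var(W) = 0.019230769
E[P] = -2, Var(P) = 0.33333333
E[W²] = 0.019230769 + 0.5² = 0.26923077
E[P²] = 0.33333333 + (-2)² = 4.3333333
Var(Z) = 0.26923077*4.3333333 - (0.5*(-2))²
= 1.1666667 - 1 = 0.16666667

0.16666667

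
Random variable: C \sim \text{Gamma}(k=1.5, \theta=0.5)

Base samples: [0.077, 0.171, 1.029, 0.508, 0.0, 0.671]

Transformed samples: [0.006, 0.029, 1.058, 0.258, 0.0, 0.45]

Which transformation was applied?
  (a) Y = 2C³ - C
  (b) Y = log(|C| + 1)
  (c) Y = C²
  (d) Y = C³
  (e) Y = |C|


Checking option (c) Y = C²:
  C = 0.077 -> Y = 0.006 ✓
  C = 0.171 -> Y = 0.029 ✓
  C = 1.029 -> Y = 1.058 ✓
All samples match this transformation.

(c) C²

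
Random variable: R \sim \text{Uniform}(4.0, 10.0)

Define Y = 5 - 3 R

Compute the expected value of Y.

For Y = -3R + 5:
E[Y] = -3 * E[R] + 5
E[R] = (4 + 10)/2 = 7
E[Y] = -3 * 7 + 5 = -16

-16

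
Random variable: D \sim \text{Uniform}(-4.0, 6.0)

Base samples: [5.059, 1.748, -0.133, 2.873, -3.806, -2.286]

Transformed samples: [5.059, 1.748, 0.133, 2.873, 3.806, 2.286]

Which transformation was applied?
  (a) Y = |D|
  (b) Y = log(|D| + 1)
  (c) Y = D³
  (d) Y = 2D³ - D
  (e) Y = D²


Checking option (a) Y = |D|:
  D = 5.059 -> Y = 5.059 ✓
  D = 1.748 -> Y = 1.748 ✓
  D = -0.133 -> Y = 0.133 ✓
All samples match this transformation.

(a) |D|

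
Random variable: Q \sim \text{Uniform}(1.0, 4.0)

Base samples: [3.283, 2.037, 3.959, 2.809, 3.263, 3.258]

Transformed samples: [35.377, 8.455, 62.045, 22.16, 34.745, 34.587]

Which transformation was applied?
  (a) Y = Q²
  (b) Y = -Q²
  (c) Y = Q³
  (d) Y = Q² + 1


Checking option (c) Y = Q³:
  Q = 3.283 -> Y = 35.377 ✓
  Q = 2.037 -> Y = 8.455 ✓
  Q = 3.959 -> Y = 62.045 ✓
All samples match this transformation.

(c) Q³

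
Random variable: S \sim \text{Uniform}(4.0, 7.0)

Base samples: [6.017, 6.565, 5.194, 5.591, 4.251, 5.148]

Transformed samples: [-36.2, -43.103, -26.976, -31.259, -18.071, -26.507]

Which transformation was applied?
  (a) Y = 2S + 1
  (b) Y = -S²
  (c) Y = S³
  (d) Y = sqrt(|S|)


Checking option (b) Y = -S²:
  S = 6.017 -> Y = -36.2 ✓
  S = 6.565 -> Y = -43.103 ✓
  S = 5.194 -> Y = -26.976 ✓
All samples match this transformation.

(b) -S²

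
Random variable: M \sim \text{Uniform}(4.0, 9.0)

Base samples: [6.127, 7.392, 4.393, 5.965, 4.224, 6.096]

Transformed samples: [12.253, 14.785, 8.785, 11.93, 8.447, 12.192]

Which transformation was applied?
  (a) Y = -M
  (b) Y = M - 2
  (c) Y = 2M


Checking option (c) Y = 2M:
  M = 6.127 -> Y = 12.253 ✓
  M = 7.392 -> Y = 14.785 ✓
  M = 4.393 -> Y = 8.785 ✓
All samples match this transformation.

(c) 2M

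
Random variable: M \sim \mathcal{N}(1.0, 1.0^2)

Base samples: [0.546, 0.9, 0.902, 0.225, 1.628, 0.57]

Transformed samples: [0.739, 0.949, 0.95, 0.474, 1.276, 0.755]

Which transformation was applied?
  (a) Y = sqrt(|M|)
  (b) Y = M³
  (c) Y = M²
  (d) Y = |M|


Checking option (a) Y = sqrt(|M|):
  M = 0.546 -> Y = 0.739 ✓
  M = 0.9 -> Y = 0.949 ✓
  M = 0.902 -> Y = 0.95 ✓
All samples match this transformation.

(a) sqrt(|M|)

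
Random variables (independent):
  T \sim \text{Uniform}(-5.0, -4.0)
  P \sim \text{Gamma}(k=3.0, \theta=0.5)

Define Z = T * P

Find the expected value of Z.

For independent RVs: E[XY] = E[X]*E[Y]
E[T] = -4.5
E[P] = 1.5
E[Z] = -4.5 * 1.5 = -6.75

-6.75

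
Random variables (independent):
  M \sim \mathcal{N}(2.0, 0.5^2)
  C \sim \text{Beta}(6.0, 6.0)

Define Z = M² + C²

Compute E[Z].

E[Z] = E[M²] + E[C²]
E[M²] = Var(M) + E[M]² = 0.25 + 4 = 4.25
E[C²] = Var(C) + E[C]² = 0.019230769 + 0.25 = 0.26923077
E[Z] = 4.25 + 0.26923077 = 4.5192308

4.5192308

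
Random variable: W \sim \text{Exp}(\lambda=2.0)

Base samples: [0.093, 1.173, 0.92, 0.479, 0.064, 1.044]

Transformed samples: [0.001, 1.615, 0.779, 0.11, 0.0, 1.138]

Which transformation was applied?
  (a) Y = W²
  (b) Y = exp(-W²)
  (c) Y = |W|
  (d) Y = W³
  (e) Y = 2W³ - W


Checking option (d) Y = W³:
  W = 0.093 -> Y = 0.001 ✓
  W = 1.173 -> Y = 1.615 ✓
  W = 0.92 -> Y = 0.779 ✓
All samples match this transformation.

(d) W³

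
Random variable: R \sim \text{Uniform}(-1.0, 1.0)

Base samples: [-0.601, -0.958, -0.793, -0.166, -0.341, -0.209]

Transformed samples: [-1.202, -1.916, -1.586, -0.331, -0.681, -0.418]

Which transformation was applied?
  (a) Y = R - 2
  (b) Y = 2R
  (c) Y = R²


Checking option (b) Y = 2R:
  R = -0.601 -> Y = -1.202 ✓
  R = -0.958 -> Y = -1.916 ✓
  R = -0.793 -> Y = -1.586 ✓
All samples match this transformation.

(b) 2R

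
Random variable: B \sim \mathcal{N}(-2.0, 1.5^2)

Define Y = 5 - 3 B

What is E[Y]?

For Y = -3B + 5:
E[Y] = -3 * E[B] + 5
E[B] = -2.0 = -2
E[Y] = -3 * (-2) + 5 = 11

11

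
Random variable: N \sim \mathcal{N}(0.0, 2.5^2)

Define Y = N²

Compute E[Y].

Using E[X²] = Var(X) + (E[X])²:
E[N] = 0
Var(N) = 2.5^2 = 6.25
E[N²] = 6.25 + 0² = 6.25 + 0 = 6.25

6.25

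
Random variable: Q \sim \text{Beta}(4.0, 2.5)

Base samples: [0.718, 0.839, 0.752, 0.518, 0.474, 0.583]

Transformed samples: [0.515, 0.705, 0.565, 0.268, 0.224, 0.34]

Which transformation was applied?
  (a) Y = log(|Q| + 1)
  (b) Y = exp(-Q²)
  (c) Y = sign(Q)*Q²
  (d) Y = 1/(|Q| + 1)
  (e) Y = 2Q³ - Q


Checking option (c) Y = sign(Q)*Q²:
  Q = 0.718 -> Y = 0.515 ✓
  Q = 0.839 -> Y = 0.705 ✓
  Q = 0.752 -> Y = 0.565 ✓
All samples match this transformation.

(c) sign(Q)*Q²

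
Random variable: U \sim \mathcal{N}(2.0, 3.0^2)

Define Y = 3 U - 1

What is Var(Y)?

For Y = aU + b: Var(Y) = a² * Var(U)
Var(U) = 3.0^2 = 9
Var(Y) = 3² * 9 = 9 * 9 = 81

81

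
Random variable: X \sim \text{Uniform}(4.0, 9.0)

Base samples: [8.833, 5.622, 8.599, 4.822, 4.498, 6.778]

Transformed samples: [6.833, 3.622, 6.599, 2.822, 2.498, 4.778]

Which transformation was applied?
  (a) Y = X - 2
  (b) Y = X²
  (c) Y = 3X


Checking option (a) Y = X - 2:
  X = 8.833 -> Y = 6.833 ✓
  X = 5.622 -> Y = 3.622 ✓
  X = 8.599 -> Y = 6.599 ✓
All samples match this transformation.

(a) X - 2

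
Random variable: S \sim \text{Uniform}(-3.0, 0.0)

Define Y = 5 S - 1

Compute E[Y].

For Y = 5S - 1:
E[Y] = 5 * E[S] - 1
E[S] = (-3 + 0)/2 = -1.5
E[Y] = 5 * (-1.5) - 1 = -8.5

-8.5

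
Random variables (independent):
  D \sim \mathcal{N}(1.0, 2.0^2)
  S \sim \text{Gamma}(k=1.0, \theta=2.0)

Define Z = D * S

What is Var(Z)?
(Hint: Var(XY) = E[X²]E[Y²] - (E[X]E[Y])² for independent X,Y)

Var(XY) = E[X²]E[Y²] - (E[X]E[Y])²
E[D] = 1, Var(D) = 4
E[S] = 2, Var(S) = 4
E[D²] = 4 + 1² = 5
E[S²] = 4 + 2² = 8
Var(Z) = 5*8 - (1*2)²
= 40 - 4 = 36

36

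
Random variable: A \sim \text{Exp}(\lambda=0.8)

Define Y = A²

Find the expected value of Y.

Using E[X²] = Var(X) + (E[X])²:
E[A] = 1.25
Var(A) = 1/0.8^2 = 1.5625
E[A²] = 1.5625 + 1.25² = 1.5625 + 1.5625 = 3.125

3.125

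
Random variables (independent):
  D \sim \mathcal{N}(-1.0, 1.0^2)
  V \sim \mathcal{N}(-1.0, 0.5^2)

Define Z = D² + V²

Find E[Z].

E[Z] = E[D²] + E[V²]
E[D²] = Var(D) + E[D]² = 1 + 1 = 2
E[V²] = Var(V) + E[V]² = 0.25 + 1 = 1.25
E[Z] = 2 + 1.25 = 3.25

3.25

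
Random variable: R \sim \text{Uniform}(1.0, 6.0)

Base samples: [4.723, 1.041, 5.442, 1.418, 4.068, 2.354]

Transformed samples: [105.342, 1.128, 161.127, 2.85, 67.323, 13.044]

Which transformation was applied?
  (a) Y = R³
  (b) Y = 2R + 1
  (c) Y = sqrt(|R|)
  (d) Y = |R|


Checking option (a) Y = R³:
  R = 4.723 -> Y = 105.342 ✓
  R = 1.041 -> Y = 1.128 ✓
  R = 5.442 -> Y = 161.127 ✓
All samples match this transformation.

(a) R³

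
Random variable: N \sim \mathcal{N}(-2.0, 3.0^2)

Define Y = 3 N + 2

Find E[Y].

For Y = 3N + 2:
E[Y] = 3 * E[N] + 2
E[N] = -2.0 = -2
E[Y] = 3 * (-2) + 2 = -4

-4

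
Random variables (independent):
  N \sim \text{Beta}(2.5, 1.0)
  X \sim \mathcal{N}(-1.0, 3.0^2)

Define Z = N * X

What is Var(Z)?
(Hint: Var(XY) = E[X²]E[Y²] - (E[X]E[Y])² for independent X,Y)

Var(XY) = E[X²]E[Y²] - (E[X]E[Y])²
E[N] = 0.71428571, Var(N) = 0.045351474
E[X] = -1, Var(X) = 9
E[N²] = 0.045351474 + 0.71428571² = 0.55555556
E[X²] = 9 + (-1)² = 10
Var(Z) = 0.55555556*10 - (0.71428571*(-1))²
= 5.5555556 - 0.51020408 = 5.0453515

5.0453515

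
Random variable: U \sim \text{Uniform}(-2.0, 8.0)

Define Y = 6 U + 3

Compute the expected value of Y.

For Y = 6U + 3:
E[Y] = 6 * E[U] + 3
E[U] = (-2 + 8)/2 = 3
E[Y] = 6 * 3 + 3 = 21

21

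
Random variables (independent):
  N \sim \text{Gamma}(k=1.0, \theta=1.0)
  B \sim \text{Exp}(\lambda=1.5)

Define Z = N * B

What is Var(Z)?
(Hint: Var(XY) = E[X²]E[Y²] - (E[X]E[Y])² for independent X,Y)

Var(XY) = E[X²]E[Y²] - (E[X]E[Y])²
E[N] = 1, Var(N) = 1
E[B] = 0.66666667, Var(B) = 0.44444444
E[N²] = 1 + 1² = 2
E[B²] = 0.44444444 + 0.66666667² = 0.88888889
Var(Z) = 2*0.88888889 - (1*0.66666667)²
= 1.7777778 - 0.44444444 = 1.3333333

1.3333333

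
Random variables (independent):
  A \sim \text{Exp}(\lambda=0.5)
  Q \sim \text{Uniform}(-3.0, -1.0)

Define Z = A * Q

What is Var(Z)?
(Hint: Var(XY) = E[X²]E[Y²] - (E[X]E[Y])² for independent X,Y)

Var(XY) = E[X²]E[Y²] - (E[X]E[Y])²
E[A] = 2, Var(A) = 4
E[Q] = -2, Var(Q) = 0.33333333
E[A²] = 4 + 2² = 8
E[Q²] = 0.33333333 + (-2)² = 4.3333333
Var(Z) = 8*4.3333333 - (2*(-2))²
= 34.666667 - 16 = 18.666667

18.666667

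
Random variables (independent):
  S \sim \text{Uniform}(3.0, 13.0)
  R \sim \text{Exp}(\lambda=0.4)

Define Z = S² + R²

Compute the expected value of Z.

E[Z] = E[S²] + E[R²]
E[S²] = Var(S) + E[S]² = 8.3333333 + 64 = 72.333333
E[R²] = Var(R) + E[R]² = 6.25 + 6.25 = 12.5
E[Z] = 72.333333 + 12.5 = 84.833333

84.833333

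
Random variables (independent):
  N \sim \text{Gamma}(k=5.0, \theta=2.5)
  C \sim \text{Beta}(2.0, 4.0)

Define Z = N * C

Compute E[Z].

For independent RVs: E[XY] = E[X]*E[Y]
E[N] = 12.5
E[C] = 0.33333333
E[Z] = 12.5 * 0.33333333 = 4.1666667

4.1666667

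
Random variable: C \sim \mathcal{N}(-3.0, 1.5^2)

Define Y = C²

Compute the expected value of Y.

Using E[X²] = Var(X) + (E[X])²:
E[C] = -3
Var(C) = 1.5^2 = 2.25
E[C²] = 2.25 + (-3)² = 2.25 + 9 = 11.25

11.25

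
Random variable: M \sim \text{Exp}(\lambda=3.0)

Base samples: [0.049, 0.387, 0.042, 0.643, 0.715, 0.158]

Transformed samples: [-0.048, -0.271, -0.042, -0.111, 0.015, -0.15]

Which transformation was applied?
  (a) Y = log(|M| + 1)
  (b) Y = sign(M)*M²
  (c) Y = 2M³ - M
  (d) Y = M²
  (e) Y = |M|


Checking option (c) Y = 2M³ - M:
  M = 0.049 -> Y = -0.048 ✓
  M = 0.387 -> Y = -0.271 ✓
  M = 0.042 -> Y = -0.042 ✓
All samples match this transformation.

(c) 2M³ - M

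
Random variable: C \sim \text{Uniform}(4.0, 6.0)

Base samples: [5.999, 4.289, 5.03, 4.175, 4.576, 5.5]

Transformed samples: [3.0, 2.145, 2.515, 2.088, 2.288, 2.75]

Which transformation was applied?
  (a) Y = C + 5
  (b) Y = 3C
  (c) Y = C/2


Checking option (c) Y = C/2:
  C = 5.999 -> Y = 3.0 ✓
  C = 4.289 -> Y = 2.145 ✓
  C = 5.03 -> Y = 2.515 ✓
All samples match this transformation.

(c) C/2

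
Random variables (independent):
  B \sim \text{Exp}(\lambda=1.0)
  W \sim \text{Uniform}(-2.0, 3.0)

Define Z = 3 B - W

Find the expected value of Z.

E[Z] = 3*E[B] - 1*E[W]
E[B] = 1
E[W] = 0.5
E[Z] = 3*1 - 1*0.5 = 2.5

2.5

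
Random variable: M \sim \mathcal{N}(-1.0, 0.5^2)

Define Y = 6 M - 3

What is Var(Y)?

For Y = aM + b: Var(Y) = a² * Var(M)
Var(M) = 0.5^2 = 0.25
Var(Y) = 6² * 0.25 = 36 * 0.25 = 9

9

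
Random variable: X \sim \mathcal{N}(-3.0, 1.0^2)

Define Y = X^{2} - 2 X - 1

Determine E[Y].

E[Y] = 1*E[X²] - 2*E[X] - 1
E[X] = -3
E[X²] = Var(X) + (E[X])² = 1 + 9 = 10
E[Y] = 1*10 - 2*(-3) - 1 = 15

15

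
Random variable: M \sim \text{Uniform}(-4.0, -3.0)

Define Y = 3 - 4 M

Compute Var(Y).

For Y = aM + b: Var(Y) = a² * Var(M)
Var(M) = (-3 + 4)^2/12 = 0.083333333
Var(Y) = (-4)² * 0.083333333 = 16 * 0.083333333 = 1.3333333

1.3333333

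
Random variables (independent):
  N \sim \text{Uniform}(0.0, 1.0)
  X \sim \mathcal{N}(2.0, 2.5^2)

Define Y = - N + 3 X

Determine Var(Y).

For independent RVs: Var(aX + bY) = a²Var(X) + b²Var(Y)
Var(N) = 0.083333333
Var(X) = 6.25
Var(Y) = (-1)²*0.083333333 + 3²*6.25
= 1*0.083333333 + 9*6.25 = 56.333333

56.333333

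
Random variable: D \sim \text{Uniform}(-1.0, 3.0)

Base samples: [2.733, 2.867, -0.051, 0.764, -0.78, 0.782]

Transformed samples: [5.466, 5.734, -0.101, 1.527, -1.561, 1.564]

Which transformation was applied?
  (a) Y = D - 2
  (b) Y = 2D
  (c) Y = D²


Checking option (b) Y = 2D:
  D = 2.733 -> Y = 5.466 ✓
  D = 2.867 -> Y = 5.734 ✓
  D = -0.051 -> Y = -0.101 ✓
All samples match this transformation.

(b) 2D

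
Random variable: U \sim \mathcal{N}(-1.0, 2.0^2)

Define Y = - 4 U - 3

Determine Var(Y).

For Y = aU + b: Var(Y) = a² * Var(U)
Var(U) = 2.0^2 = 4
Var(Y) = (-4)² * 4 = 16 * 4 = 64

64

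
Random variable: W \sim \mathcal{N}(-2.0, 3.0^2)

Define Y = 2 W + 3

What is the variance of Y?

For Y = aW + b: Var(Y) = a² * Var(W)
Var(W) = 3.0^2 = 9
Var(Y) = 2² * 9 = 4 * 9 = 36

36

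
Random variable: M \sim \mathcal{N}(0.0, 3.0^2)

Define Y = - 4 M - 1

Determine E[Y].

For Y = -4M - 1:
E[Y] = -4 * E[M] - 1
E[M] = 0.0 = 0
E[Y] = -4 * 0 - 1 = -1

-1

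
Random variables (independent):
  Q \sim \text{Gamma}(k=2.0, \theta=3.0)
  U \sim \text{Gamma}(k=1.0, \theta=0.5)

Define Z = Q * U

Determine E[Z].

For independent RVs: E[XY] = E[X]*E[Y]
E[Q] = 6
E[U] = 0.5
E[Z] = 6 * 0.5 = 3

3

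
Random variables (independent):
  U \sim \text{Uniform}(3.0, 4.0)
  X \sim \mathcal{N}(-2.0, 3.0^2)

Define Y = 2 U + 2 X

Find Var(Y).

For independent RVs: Var(aX + bY) = a²Var(X) + b²Var(Y)
Var(U) = 0.083333333
Var(X) = 9
Var(Y) = 2²*0.083333333 + 2²*9
= 4*0.083333333 + 4*9 = 36.333333

36.333333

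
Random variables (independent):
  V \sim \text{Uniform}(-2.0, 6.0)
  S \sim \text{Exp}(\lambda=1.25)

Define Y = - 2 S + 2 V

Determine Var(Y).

For independent RVs: Var(aX + bY) = a²Var(X) + b²Var(Y)
Var(V) = 5.3333333
Var(S) = 0.64
Var(Y) = 2²*5.3333333 + (-2)²*0.64
= 4*5.3333333 + 4*0.64 = 23.893333

23.893333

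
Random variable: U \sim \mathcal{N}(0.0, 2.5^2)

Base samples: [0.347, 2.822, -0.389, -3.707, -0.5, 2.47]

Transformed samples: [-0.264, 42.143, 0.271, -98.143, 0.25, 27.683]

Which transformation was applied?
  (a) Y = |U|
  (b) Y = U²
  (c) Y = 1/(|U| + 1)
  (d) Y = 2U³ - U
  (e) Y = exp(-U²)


Checking option (d) Y = 2U³ - U:
  U = 0.347 -> Y = -0.264 ✓
  U = 2.822 -> Y = 42.143 ✓
  U = -0.389 -> Y = 0.271 ✓
All samples match this transformation.

(d) 2U³ - U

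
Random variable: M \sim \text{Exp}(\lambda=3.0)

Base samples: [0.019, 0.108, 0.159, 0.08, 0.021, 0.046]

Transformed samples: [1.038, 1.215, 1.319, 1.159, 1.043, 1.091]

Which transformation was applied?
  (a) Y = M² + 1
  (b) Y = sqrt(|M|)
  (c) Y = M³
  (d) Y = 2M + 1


Checking option (d) Y = 2M + 1:
  M = 0.019 -> Y = 1.038 ✓
  M = 0.108 -> Y = 1.215 ✓
  M = 0.159 -> Y = 1.319 ✓
All samples match this transformation.

(d) 2M + 1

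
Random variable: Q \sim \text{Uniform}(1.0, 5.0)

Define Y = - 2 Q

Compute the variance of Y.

For Y = aQ + b: Var(Y) = a² * Var(Q)
Var(Q) = (5 - 1)^2/12 = 1.3333333
Var(Y) = (-2)² * 1.3333333 = 4 * 1.3333333 = 5.3333333

5.3333333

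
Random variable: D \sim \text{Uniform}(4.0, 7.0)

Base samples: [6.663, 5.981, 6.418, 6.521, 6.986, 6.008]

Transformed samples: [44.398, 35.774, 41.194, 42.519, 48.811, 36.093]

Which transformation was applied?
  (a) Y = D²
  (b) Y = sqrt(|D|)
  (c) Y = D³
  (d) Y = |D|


Checking option (a) Y = D²:
  D = 6.663 -> Y = 44.398 ✓
  D = 5.981 -> Y = 35.774 ✓
  D = 6.418 -> Y = 41.194 ✓
All samples match this transformation.

(a) D²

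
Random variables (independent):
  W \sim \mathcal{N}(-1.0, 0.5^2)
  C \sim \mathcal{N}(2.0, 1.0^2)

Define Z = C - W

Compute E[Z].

E[Z] = -1*E[W] + 1*E[C]
E[W] = -1
E[C] = 2
E[Z] = -1*(-1) + 1*2 = 3

3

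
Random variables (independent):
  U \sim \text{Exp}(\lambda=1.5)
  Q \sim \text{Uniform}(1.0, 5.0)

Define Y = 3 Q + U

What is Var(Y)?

For independent RVs: Var(aX + bY) = a²Var(X) + b²Var(Y)
Var(U) = 0.44444444
Var(Q) = 1.3333333
Var(Y) = 1²*0.44444444 + 3²*1.3333333
= 1*0.44444444 + 9*1.3333333 = 12.444444

12.444444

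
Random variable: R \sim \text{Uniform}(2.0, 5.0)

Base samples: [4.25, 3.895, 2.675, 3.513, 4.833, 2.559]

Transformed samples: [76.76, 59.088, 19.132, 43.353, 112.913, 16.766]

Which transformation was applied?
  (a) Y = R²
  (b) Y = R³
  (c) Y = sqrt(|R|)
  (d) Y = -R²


Checking option (b) Y = R³:
  R = 4.25 -> Y = 76.76 ✓
  R = 3.895 -> Y = 59.088 ✓
  R = 2.675 -> Y = 19.132 ✓
All samples match this transformation.

(b) R³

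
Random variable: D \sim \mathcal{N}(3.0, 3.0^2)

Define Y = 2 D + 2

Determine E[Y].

For Y = 2D + 2:
E[Y] = 2 * E[D] + 2
E[D] = 3.0 = 3
E[Y] = 2 * 3 + 2 = 8

8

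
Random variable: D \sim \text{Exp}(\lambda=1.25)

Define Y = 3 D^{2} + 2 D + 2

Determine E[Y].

E[Y] = 3*E[D²] + 2*E[D] + 2
E[D] = 0.8
E[D²] = Var(D) + (E[D])² = 0.64 + 0.64 = 1.28
E[Y] = 3*1.28 + 2*0.8 + 2 = 7.44

7.44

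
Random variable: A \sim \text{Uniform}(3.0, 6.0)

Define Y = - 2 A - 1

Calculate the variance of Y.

For Y = aA + b: Var(Y) = a² * Var(A)
Var(A) = (6 - 3)^2/12 = 0.75
Var(Y) = (-2)² * 0.75 = 4 * 0.75 = 3

3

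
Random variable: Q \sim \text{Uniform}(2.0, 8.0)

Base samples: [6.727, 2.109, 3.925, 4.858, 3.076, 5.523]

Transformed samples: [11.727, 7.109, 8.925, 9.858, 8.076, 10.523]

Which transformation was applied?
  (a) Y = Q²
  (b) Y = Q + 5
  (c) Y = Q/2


Checking option (b) Y = Q + 5:
  Q = 6.727 -> Y = 11.727 ✓
  Q = 2.109 -> Y = 7.109 ✓
  Q = 3.925 -> Y = 8.925 ✓
All samples match this transformation.

(b) Q + 5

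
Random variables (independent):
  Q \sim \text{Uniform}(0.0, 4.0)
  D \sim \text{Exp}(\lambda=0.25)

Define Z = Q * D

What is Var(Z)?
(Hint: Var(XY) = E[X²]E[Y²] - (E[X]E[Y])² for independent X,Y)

Var(XY) = E[X²]E[Y²] - (E[X]E[Y])²
E[Q] = 2, Var(Q) = 1.3333333
E[D] = 4, Var(D) = 16
E[Q²] = 1.3333333 + 2² = 5.3333333
E[D²] = 16 + 4² = 32
Var(Z) = 5.3333333*32 - (2*4)²
= 170.66667 - 64 = 106.66667

106.66667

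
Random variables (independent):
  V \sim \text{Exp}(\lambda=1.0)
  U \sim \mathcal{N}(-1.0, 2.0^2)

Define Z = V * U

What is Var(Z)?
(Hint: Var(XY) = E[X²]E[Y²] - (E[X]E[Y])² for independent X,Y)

Var(XY) = E[X²]E[Y²] - (E[X]E[Y])²
E[V] = 1, Var(V) = 1
E[U] = -1, Var(U) = 4
E[V²] = 1 + 1² = 2
E[U²] = 4 + (-1)² = 5
Var(Z) = 2*5 - (1*(-1))²
= 10 - 1 = 9

9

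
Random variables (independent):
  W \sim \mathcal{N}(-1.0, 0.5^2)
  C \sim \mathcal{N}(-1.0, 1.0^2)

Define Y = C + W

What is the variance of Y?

For independent RVs: Var(aX + bY) = a²Var(X) + b²Var(Y)
Var(W) = 0.25
Var(C) = 1
Var(Y) = 1²*0.25 + 1²*1
= 1*0.25 + 1*1 = 1.25

1.25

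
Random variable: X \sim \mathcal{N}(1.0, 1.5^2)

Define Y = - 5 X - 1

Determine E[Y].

For Y = -5X - 1:
E[Y] = -5 * E[X] - 1
E[X] = 1.0 = 1
E[Y] = -5 * 1 - 1 = -6

-6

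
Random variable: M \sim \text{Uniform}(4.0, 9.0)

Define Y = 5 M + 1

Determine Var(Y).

For Y = aM + b: Var(Y) = a² * Var(M)
Var(M) = (9 - 4)^2/12 = 2.0833333
Var(Y) = 5² * 2.0833333 = 25 * 2.0833333 = 52.083333

52.083333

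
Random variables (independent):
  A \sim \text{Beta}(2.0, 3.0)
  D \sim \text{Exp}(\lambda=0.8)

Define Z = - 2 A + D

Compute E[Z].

E[Z] = -2*E[A] + 1*E[D]
E[A] = 0.4
E[D] = 1.25
E[Z] = -2*0.4 + 1*1.25 = 0.45

0.45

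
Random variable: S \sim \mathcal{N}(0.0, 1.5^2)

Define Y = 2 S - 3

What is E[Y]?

For Y = 2S - 3:
E[Y] = 2 * E[S] - 3
E[S] = 0.0 = 0
E[Y] = 2 * 0 - 3 = -3

-3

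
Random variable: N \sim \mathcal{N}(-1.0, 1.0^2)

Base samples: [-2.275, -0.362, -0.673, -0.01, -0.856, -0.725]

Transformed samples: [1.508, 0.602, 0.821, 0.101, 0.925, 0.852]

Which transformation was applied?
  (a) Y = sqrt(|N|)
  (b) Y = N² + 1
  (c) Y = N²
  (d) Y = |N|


Checking option (a) Y = sqrt(|N|):
  N = -2.275 -> Y = 1.508 ✓
  N = -0.362 -> Y = 0.602 ✓
  N = -0.673 -> Y = 0.821 ✓
All samples match this transformation.

(a) sqrt(|N|)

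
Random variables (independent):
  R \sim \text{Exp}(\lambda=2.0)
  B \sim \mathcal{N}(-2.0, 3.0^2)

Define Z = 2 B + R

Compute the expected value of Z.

E[Z] = 1*E[R] + 2*E[B]
E[R] = 0.5
E[B] = -2
E[Z] = 1*0.5 + 2*(-2) = -3.5

-3.5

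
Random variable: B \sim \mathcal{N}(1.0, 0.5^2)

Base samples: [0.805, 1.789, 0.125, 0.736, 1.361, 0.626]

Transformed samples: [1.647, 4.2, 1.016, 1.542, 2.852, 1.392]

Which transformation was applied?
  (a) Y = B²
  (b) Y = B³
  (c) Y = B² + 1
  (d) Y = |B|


Checking option (c) Y = B² + 1:
  B = 0.805 -> Y = 1.647 ✓
  B = 1.789 -> Y = 4.2 ✓
  B = 0.125 -> Y = 1.016 ✓
All samples match this transformation.

(c) B² + 1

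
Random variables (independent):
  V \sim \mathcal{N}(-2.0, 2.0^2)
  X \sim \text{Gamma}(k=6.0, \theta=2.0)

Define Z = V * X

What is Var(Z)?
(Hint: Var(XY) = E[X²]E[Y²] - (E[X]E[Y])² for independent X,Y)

Var(XY) = E[X²]E[Y²] - (E[X]E[Y])²
E[V] = -2, Var(V) = 4
E[X] = 12, Var(X) = 24
E[V²] = 4 + (-2)² = 8
E[X²] = 24 + 12² = 168
Var(Z) = 8*168 - (-2*12)²
= 1344 - 576 = 768

768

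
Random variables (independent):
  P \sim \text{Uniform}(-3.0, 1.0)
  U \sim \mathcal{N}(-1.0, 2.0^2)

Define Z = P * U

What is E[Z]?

For independent RVs: E[XY] = E[X]*E[Y]
E[P] = -1
E[U] = -1
E[Z] = -1 * (-1) = 1

1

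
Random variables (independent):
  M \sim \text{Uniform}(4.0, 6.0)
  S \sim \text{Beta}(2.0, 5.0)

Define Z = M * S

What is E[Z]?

For independent RVs: E[XY] = E[X]*E[Y]
E[M] = 5
E[S] = 0.28571429
E[Z] = 5 * 0.28571429 = 1.4285714

1.4285714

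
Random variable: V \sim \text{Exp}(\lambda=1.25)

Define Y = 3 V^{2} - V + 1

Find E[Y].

E[Y] = 3*E[V²] - 1*E[V] + 1
E[V] = 0.8
E[V²] = Var(V) + (E[V])² = 0.64 + 0.64 = 1.28
E[Y] = 3*1.28 - 1*0.8 + 1 = 4.04

4.04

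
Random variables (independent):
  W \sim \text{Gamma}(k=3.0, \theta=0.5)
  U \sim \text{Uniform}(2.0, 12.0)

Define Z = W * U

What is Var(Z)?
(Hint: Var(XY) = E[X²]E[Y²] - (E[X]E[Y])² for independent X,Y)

Var(XY) = E[X²]E[Y²] - (E[X]E[Y])²
E[W] = 1.5, Var(W) = 0.75
E[U] = 7, Var(U) = 8.3333333
E[W²] = 0.75 + 1.5² = 3
E[U²] = 8.3333333 + 7² = 57.333333
Var(Z) = 3*57.333333 - (1.5*7)²
= 172 - 110.25 = 61.75

61.75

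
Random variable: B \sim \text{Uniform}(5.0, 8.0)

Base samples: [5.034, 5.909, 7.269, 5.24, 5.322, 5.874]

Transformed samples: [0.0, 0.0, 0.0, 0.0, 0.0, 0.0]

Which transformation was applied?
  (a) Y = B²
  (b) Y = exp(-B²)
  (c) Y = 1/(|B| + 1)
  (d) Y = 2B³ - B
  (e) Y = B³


Checking option (b) Y = exp(-B²):
  B = 5.034 -> Y = 0.0 ✓
  B = 5.909 -> Y = 0.0 ✓
  B = 7.269 -> Y = 0.0 ✓
All samples match this transformation.

(b) exp(-B²)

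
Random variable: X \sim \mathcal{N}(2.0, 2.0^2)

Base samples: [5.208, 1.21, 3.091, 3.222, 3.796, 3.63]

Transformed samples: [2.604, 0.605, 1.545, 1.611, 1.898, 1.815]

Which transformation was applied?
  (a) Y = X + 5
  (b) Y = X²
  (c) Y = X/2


Checking option (c) Y = X/2:
  X = 5.208 -> Y = 2.604 ✓
  X = 1.21 -> Y = 0.605 ✓
  X = 3.091 -> Y = 1.545 ✓
All samples match this transformation.

(c) X/2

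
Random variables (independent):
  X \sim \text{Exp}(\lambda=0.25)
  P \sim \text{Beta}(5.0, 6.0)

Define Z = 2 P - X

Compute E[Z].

E[Z] = -1*E[X] + 2*E[P]
E[X] = 4
E[P] = 0.45454545
E[Z] = -1*4 + 2*0.45454545 = -3.0909091

-3.0909091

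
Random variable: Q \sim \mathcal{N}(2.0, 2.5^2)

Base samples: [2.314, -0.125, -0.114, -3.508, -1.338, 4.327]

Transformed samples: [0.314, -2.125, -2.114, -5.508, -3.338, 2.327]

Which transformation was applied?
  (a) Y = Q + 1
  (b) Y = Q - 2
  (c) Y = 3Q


Checking option (b) Y = Q - 2:
  Q = 2.314 -> Y = 0.314 ✓
  Q = -0.125 -> Y = -2.125 ✓
  Q = -0.114 -> Y = -2.114 ✓
All samples match this transformation.

(b) Q - 2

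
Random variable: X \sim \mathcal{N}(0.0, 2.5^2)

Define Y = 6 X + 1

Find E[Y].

For Y = 6X + 1:
E[Y] = 6 * E[X] + 1
E[X] = 0.0 = 0
E[Y] = 6 * 0 + 1 = 1

1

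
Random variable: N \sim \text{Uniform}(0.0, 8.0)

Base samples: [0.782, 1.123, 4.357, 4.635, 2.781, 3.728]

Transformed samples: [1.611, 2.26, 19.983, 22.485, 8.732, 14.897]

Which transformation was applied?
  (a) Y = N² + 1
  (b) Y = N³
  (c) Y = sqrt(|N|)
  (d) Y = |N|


Checking option (a) Y = N² + 1:
  N = 0.782 -> Y = 1.611 ✓
  N = 1.123 -> Y = 2.26 ✓
  N = 4.357 -> Y = 19.983 ✓
All samples match this transformation.

(a) N² + 1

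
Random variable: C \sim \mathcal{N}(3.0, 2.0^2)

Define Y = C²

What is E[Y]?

E[C²] = Var(C) + (E[C])² = 4 + 9 = 13

13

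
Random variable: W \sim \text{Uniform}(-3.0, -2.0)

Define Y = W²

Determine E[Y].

Using E[X²] = Var(X) + (E[X])²:
E[W] = -2.5
Var(W) = (-2 + 3)^2/12 = 0.083333333
E[W²] = 0.083333333 + (-2.5)² = 0.083333333 + 6.25 = 6.3333333

6.3333333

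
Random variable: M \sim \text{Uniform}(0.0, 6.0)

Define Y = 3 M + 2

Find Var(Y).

For Y = aM + b: Var(Y) = a² * Var(M)
Var(M) = (6 - 0)^2/12 = 3
Var(Y) = 3² * 3 = 9 * 3 = 27

27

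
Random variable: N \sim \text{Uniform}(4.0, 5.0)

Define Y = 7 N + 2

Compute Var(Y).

For Y = aN + b: Var(Y) = a² * Var(N)
Var(N) = (5 - 4)^2/12 = 0.083333333
Var(Y) = 7² * 0.083333333 = 49 * 0.083333333 = 4.0833333

4.0833333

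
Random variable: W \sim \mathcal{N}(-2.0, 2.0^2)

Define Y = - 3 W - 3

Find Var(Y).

For Y = aW + b: Var(Y) = a² * Var(W)
Var(W) = 2.0^2 = 4
Var(Y) = (-3)² * 4 = 9 * 4 = 36

36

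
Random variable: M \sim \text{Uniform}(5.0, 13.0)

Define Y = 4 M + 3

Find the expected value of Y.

For Y = 4M + 3:
E[Y] = 4 * E[M] + 3
E[M] = (5 + 13)/2 = 9
E[Y] = 4 * 9 + 3 = 39

39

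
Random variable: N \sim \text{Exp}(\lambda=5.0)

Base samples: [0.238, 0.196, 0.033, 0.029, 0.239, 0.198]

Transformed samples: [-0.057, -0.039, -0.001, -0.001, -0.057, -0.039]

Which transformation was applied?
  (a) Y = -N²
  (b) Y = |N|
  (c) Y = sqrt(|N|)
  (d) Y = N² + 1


Checking option (a) Y = -N²:
  N = 0.238 -> Y = -0.057 ✓
  N = 0.196 -> Y = -0.039 ✓
  N = 0.033 -> Y = -0.001 ✓
All samples match this transformation.

(a) -N²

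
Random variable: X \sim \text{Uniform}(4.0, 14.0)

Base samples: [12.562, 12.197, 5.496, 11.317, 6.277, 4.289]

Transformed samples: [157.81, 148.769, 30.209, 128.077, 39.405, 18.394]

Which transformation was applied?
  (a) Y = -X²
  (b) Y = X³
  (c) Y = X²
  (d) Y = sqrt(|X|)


Checking option (c) Y = X²:
  X = 12.562 -> Y = 157.81 ✓
  X = 12.197 -> Y = 148.769 ✓
  X = 5.496 -> Y = 30.209 ✓
All samples match this transformation.

(c) X²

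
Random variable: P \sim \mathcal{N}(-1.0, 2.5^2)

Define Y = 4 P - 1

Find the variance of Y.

For Y = aP + b: Var(Y) = a² * Var(P)
Var(P) = 2.5^2 = 6.25
Var(Y) = 4² * 6.25 = 16 * 6.25 = 100

100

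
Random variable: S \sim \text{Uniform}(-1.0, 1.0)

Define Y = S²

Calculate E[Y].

E[S²] = Var(S) + (E[S])² = 0.33333333 + 0 = 0.33333333

0.33333333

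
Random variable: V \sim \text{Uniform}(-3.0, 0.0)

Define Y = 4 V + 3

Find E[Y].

For Y = 4V + 3:
E[Y] = 4 * E[V] + 3
E[V] = (-3 + 0)/2 = -1.5
E[Y] = 4 * (-1.5) + 3 = -3

-3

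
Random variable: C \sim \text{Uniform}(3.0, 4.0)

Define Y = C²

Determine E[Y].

Using E[X²] = Var(X) + (E[X])²:
E[C] = 3.5
Var(C) = (4 - 3)^2/12 = 0.083333333
E[C²] = 0.083333333 + 3.5² = 0.083333333 + 12.25 = 12.333333

12.333333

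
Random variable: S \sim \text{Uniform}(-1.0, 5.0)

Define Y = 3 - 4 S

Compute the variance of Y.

For Y = aS + b: Var(Y) = a² * Var(S)
Var(S) = (5 + 1)^2/12 = 3
Var(Y) = (-4)² * 3 = 16 * 3 = 48

48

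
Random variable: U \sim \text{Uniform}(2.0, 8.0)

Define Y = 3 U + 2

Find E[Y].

For Y = 3U + 2:
E[Y] = 3 * E[U] + 2
E[U] = (2 + 8)/2 = 5
E[Y] = 3 * 5 + 2 = 17

17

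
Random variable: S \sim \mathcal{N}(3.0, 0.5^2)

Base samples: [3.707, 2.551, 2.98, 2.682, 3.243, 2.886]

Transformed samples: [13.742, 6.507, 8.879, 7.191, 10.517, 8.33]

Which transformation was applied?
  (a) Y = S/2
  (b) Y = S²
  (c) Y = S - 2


Checking option (b) Y = S²:
  S = 3.707 -> Y = 13.742 ✓
  S = 2.551 -> Y = 6.507 ✓
  S = 2.98 -> Y = 8.879 ✓
All samples match this transformation.

(b) S²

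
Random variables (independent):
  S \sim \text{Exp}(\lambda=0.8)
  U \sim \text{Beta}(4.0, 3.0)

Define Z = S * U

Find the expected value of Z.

For independent RVs: E[XY] = E[X]*E[Y]
E[S] = 1.25
E[U] = 0.57142857
E[Z] = 1.25 * 0.57142857 = 0.71428571

0.71428571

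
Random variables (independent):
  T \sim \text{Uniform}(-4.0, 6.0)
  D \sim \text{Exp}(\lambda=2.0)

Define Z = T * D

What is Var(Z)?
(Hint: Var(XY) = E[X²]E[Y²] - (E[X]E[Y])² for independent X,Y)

Var(XY) = E[X²]E[Y²] - (E[X]E[Y])²
E[T] = 1, Var(T) = 8.3333333
E[D] = 0.5, Var(D) = 0.25
E[T²] = 8.3333333 + 1² = 9.3333333
E[D²] = 0.25 + 0.5² = 0.5
Var(Z) = 9.3333333*0.5 - (1*0.5)²
= 4.6666667 - 0.25 = 4.4166667

4.4166667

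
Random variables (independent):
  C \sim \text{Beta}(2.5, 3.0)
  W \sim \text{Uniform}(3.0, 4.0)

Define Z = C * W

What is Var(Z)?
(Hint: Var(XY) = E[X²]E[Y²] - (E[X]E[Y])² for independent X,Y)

Var(XY) = E[X²]E[Y²] - (E[X]E[Y])²
E[C] = 0.45454545, Var(C) = 0.038143675
E[W] = 3.5, Var(W) = 0.083333333
E[C²] = 0.038143675 + 0.45454545² = 0.24475524
E[W²] = 0.083333333 + 3.5² = 12.333333
Var(Z) = 0.24475524*12.333333 - (0.45454545*3.5)²
= 3.018648 - 2.5309917 = 0.48765628

0.48765628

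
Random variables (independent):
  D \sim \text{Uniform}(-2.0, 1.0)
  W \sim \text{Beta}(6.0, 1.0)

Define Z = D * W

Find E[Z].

For independent RVs: E[XY] = E[X]*E[Y]
E[D] = -0.5
E[W] = 0.85714286
E[Z] = -0.5 * 0.85714286 = -0.42857143

-0.42857143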